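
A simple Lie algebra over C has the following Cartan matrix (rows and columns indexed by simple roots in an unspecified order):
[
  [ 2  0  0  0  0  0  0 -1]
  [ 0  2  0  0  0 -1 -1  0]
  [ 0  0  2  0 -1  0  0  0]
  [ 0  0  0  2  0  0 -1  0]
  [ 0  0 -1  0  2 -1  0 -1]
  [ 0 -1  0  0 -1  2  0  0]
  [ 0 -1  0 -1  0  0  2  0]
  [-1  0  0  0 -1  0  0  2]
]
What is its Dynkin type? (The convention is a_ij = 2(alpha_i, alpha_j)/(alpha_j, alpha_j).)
The matrix has rank 8 with 2's on the diagonal. Reading the off-diagonal entries as Dynkin edges (a single edge where a_ij = a_ji = -1; a double or triple edge where a_ij * a_ji = 2 or 3), the diagram is a chain of 7 nodes with one extra node attached to the third node from one end (E_8). One simple-root ordering that puts it in standard form is (alpha_1, alpha_3, alpha_8, alpha_5, alpha_6, alpha_2, alpha_7, alpha_4). So the algebra is type E_8.

E_8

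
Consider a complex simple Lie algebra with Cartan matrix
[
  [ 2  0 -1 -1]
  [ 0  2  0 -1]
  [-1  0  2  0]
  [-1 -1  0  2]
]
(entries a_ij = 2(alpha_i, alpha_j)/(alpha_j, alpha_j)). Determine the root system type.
type A_4

The matrix has rank 4 with 2's on the diagonal. Reading the off-diagonal entries as Dynkin edges (a single edge where a_ij = a_ji = -1; a double or triple edge where a_ij * a_ji = 2 or 3), the diagram is a chain of 4 nodes with single edges (A_4). One simple-root ordering that puts it in standard form is (alpha_3, alpha_1, alpha_4, alpha_2). So the algebra is type A_4, i.e. sl(5).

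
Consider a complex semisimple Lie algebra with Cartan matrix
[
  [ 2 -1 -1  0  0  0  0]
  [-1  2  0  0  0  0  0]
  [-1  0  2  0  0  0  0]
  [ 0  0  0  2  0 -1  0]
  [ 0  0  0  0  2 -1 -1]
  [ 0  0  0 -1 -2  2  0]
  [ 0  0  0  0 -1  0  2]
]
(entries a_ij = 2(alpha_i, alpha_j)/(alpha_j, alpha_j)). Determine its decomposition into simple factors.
The diagram associated to this matrix has two connected components: the simple roots {alpha_1, alpha_2, alpha_3} form a chain of 3 nodes with single edges (A_3), and {alpha_4, alpha_5, alpha_6, alpha_7} form a chain of 4 nodes with a double edge between the middle two (F_4). A semisimple Lie algebra decomposes uniquely as the direct sum of simple ideals, one per connected component of its Dynkin diagram, so g ≅ A_3 ⊕ F_4 (dimension 15 + 52 = 67).

A_3 ⊕ F_4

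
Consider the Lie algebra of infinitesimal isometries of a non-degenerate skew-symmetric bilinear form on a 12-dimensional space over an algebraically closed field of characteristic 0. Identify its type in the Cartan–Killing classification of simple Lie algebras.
This is sp(12), which has dimension 12(12+1)/2 = 78 and rank 12/2 = 6. In the classification of classical Lie algebras, the symplectic algebra sp(2n) has type C_n; here n = 6, so the Dynkin diagram is a chain of 6 nodes with a double edge at one end; the terminal node there is the unique long simple root (C_6). Hence the type is C_6.

type C_6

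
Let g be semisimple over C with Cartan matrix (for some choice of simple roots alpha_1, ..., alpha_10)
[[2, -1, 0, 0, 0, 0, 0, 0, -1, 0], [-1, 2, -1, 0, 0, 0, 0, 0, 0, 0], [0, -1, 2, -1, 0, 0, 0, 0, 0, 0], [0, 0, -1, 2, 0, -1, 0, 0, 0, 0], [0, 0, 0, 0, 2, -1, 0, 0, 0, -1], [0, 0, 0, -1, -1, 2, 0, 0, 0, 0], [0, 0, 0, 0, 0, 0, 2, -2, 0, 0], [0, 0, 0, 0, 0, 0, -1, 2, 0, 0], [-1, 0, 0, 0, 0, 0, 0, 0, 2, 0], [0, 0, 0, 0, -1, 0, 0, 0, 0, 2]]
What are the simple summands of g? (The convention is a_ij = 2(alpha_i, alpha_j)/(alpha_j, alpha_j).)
A_8 (sl(9)) + B_2 (so(5))

The diagram associated to this matrix has two connected components: the simple roots {alpha_1, alpha_2, alpha_3, alpha_4, alpha_5, alpha_6, alpha_9, alpha_10} form a chain of 8 nodes with single edges (A_8), and {alpha_7, alpha_8} form a chain of 2 nodes with a double edge at one end; the terminal node there is the unique short simple root (B_2). A semisimple Lie algebra decomposes uniquely as the direct sum of simple ideals, one per connected component of its Dynkin diagram, so g ≅ A_8 ⊕ B_2 (dimension 80 + 10 = 90).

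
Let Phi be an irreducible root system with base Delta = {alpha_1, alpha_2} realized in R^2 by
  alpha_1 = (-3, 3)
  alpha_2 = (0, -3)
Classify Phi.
B2

Compute the Cartan integers a_ij = 2(alpha_i, alpha_j)/(alpha_j, alpha_j); the resulting 2x2 Cartan matrix is
[[2, -2], [-1, 2]].
The roots have two lengths (squared-length ratio 2:1); the short ones are alpha_{2}. The associated Dynkin diagram is a chain of 2 nodes with a double edge at one end; the terminal node there is the unique short simple root (B_2), so the type is B_2 (the algebra so(5)).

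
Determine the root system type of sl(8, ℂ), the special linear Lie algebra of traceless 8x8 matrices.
A_7 (sl(8))

This is sl(8), which has dimension 8^2 - 1 = 63 and rank 8 - 1 = 7 (a Cartan subalgebra is the diagonal traceless matrices). In the classification of classical Lie algebras, the special linear algebra sl(n+1) has type A_n; here n = 7, so the Dynkin diagram is a chain of 7 nodes with single edges (A_7). Hence the type is A_7.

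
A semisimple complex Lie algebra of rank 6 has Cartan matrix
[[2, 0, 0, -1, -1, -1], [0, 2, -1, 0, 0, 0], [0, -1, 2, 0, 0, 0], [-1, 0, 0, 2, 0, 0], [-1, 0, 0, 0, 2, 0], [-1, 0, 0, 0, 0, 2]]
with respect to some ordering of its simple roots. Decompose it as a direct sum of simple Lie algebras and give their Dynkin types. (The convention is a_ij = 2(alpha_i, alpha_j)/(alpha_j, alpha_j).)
type A_2 + type D_4

The diagram associated to this matrix has two connected components: the simple roots {alpha_2, alpha_3} form a chain of 2 nodes with single edges (A_2), and {alpha_1, alpha_4, alpha_5, alpha_6} form a chain of 2 nodes with a fork of two nodes at one end (D_4). A semisimple Lie algebra decomposes uniquely as the direct sum of simple ideals, one per connected component of its Dynkin diagram, so g ≅ A_2 ⊕ D_4 (dimension 8 + 28 = 36).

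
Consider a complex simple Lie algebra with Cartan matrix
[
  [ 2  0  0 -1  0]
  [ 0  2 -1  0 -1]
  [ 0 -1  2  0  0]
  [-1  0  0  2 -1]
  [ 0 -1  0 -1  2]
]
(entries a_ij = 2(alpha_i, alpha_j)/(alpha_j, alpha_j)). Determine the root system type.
type A_5

The matrix has rank 5 with 2's on the diagonal. Reading the off-diagonal entries as Dynkin edges (a single edge where a_ij = a_ji = -1; a double or triple edge where a_ij * a_ji = 2 or 3), the diagram is a chain of 5 nodes with single edges (A_5). One simple-root ordering that puts it in standard form is (alpha_1, alpha_4, alpha_5, alpha_2, alpha_3). So the algebra is type A_5, i.e. sl(6).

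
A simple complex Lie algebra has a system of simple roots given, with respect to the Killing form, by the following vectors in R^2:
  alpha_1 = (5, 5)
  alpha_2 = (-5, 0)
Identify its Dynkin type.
B2

Compute the Cartan integers a_ij = 2(alpha_i, alpha_j)/(alpha_j, alpha_j); the resulting 2x2 Cartan matrix is
[[2, -2], [-1, 2]].
The roots have two lengths (squared-length ratio 2:1); the short ones are alpha_{2}. The associated Dynkin diagram is a chain of 2 nodes with a double edge at one end; the terminal node there is the unique short simple root (B_2), so the type is B_2 (the algebra so(5)).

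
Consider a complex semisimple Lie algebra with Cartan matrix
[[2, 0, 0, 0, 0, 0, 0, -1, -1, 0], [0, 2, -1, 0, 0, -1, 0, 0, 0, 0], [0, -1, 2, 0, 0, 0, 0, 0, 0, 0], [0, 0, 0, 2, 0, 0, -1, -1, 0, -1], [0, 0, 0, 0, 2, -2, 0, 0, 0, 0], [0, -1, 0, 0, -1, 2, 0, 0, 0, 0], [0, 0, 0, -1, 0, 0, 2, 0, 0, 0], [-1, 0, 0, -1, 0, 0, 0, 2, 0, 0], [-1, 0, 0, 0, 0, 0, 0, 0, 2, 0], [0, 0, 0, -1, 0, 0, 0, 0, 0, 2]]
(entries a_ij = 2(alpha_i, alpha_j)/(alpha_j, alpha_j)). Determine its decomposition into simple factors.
The diagram associated to this matrix has two connected components: the simple roots {alpha_2, alpha_3, alpha_5, alpha_6} form a chain of 4 nodes with a double edge at one end; the terminal node there is the unique long simple root (C_4), and {alpha_1, alpha_4, alpha_7, alpha_8, alpha_9, alpha_10} form a chain of 4 nodes with a fork of two nodes at one end (D_6). A semisimple Lie algebra decomposes uniquely as the direct sum of simple ideals, one per connected component of its Dynkin diagram, so g ≅ C_4 ⊕ D_6 (dimension 36 + 66 = 102).

type C_4 ⊕ type D_6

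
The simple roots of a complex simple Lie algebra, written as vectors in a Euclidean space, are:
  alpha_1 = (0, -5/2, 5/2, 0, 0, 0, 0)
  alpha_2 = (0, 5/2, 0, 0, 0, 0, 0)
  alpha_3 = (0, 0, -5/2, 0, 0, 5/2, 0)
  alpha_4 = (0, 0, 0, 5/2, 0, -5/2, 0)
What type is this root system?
Compute the Cartan integers a_ij = 2(alpha_i, alpha_j)/(alpha_j, alpha_j); the resulting 4x4 Cartan matrix is
[[2, -2, -1, 0], [-1, 2, 0, 0], [-1, 0, 2, -1], [0, 0, -1, 2]].
The roots have two lengths (squared-length ratio 2:1); the short ones are alpha_{2}. The associated Dynkin diagram is a chain of 4 nodes with a double edge at one end; the terminal node there is the unique short simple root (B_4), so the type is B_4 (the algebra so(9)).

B_4 (so(9))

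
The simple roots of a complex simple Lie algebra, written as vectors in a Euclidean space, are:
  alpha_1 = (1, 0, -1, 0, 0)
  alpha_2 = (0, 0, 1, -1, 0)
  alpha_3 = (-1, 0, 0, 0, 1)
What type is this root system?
A_3 (sl(4))

Compute the Cartan integers a_ij = 2(alpha_i, alpha_j)/(alpha_j, alpha_j); the resulting 3x3 Cartan matrix is
[[2, -1, -1], [-1, 2, 0], [-1, 0, 2]].
All simple roots have the same length, so the diagram is simply laced. The associated Dynkin diagram is a chain of 3 nodes with single edges (A_3), so the type is A_3 (the algebra sl(4)).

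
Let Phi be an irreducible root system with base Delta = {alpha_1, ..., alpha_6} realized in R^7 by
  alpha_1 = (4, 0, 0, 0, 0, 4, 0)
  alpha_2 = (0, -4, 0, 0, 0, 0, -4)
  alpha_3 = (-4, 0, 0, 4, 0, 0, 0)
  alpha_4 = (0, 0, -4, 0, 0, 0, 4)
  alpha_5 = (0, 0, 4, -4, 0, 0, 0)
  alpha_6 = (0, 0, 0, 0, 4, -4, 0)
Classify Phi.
Compute the Cartan integers a_ij = 2(alpha_i, alpha_j)/(alpha_j, alpha_j); the resulting 6x6 Cartan matrix is
[[2, 0, -1, 0, 0, -1], [0, 2, 0, -1, 0, 0], [-1, 0, 2, 0, -1, 0], [0, -1, 0, 2, -1, 0], [0, 0, -1, -1, 2, 0], [-1, 0, 0, 0, 0, 2]].
All simple roots have the same length, so the diagram is simply laced. The associated Dynkin diagram is a chain of 6 nodes with single edges (A_6), so the type is A_6 (the algebra sl(7)).

type A_6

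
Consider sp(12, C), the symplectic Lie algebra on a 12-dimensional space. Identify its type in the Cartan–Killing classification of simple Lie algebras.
This is sp(12), which has dimension 12(12+1)/2 = 78 and rank 12/2 = 6. In the classification of classical Lie algebras, the symplectic algebra sp(2n) has type C_n; here n = 6, so the Dynkin diagram is a chain of 6 nodes with a double edge at one end; the terminal node there is the unique long simple root (C_6). Hence the type is C_6.

C_6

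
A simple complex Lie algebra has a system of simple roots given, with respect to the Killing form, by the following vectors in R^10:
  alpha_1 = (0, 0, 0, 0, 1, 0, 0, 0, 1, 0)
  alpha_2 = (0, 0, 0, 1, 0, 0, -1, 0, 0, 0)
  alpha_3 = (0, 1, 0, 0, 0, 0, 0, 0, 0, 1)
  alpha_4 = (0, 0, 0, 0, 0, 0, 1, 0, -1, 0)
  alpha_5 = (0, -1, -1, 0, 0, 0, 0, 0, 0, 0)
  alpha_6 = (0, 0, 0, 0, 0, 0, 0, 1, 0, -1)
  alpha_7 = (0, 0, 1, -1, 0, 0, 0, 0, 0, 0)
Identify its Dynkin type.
A7

Compute the Cartan integers a_ij = 2(alpha_i, alpha_j)/(alpha_j, alpha_j); the resulting 7x7 Cartan matrix is
[[2, 0, 0, -1, 0, 0, 0], [0, 2, 0, -1, 0, 0, -1], [0, 0, 2, 0, -1, -1, 0], [-1, -1, 0, 2, 0, 0, 0], [0, 0, -1, 0, 2, 0, -1], [0, 0, -1, 0, 0, 2, 0], [0, -1, 0, 0, -1, 0, 2]].
All simple roots have the same length, so the diagram is simply laced. The associated Dynkin diagram is a chain of 7 nodes with single edges (A_7), so the type is A_7 (the algebra sl(8)).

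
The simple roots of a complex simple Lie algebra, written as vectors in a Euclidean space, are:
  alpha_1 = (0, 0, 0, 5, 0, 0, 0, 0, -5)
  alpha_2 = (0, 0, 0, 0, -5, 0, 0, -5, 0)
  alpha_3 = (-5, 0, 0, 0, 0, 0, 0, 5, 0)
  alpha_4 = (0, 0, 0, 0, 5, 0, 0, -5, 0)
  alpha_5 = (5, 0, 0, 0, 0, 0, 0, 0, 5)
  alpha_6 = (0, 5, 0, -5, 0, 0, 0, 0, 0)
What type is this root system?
Compute the Cartan integers a_ij = 2(alpha_i, alpha_j)/(alpha_j, alpha_j); the resulting 6x6 Cartan matrix is
[[2, 0, 0, 0, -1, -1], [0, 2, -1, 0, 0, 0], [0, -1, 2, -1, -1, 0], [0, 0, -1, 2, 0, 0], [-1, 0, -1, 0, 2, 0], [-1, 0, 0, 0, 0, 2]].
All simple roots have the same length, so the diagram is simply laced. The associated Dynkin diagram is a chain of 4 nodes with a fork of two nodes at one end (D_6), so the type is D_6 (the algebra so(12)).

D_6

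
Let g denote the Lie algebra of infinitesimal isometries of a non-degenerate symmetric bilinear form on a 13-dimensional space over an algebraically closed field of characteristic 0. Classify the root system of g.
B_6

This is so(13) with 13 odd, which has dimension 13(13-1)/2 = 78 and rank (13-1)/2 = 6. In the classification of classical Lie algebras, the orthogonal algebra so(2n+1) in an odd number of variables has type B_n; here n = 6, so the Dynkin diagram is a chain of 6 nodes with a double edge at one end; the terminal node there is the unique short simple root (B_6). Hence the type is B_6.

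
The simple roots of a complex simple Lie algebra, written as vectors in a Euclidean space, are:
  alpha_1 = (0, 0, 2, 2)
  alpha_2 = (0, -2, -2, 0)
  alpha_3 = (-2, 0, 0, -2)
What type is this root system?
Compute the Cartan integers a_ij = 2(alpha_i, alpha_j)/(alpha_j, alpha_j); the resulting 3x3 Cartan matrix is
[[2, -1, -1], [-1, 2, 0], [-1, 0, 2]].
All simple roots have the same length, so the diagram is simply laced. The associated Dynkin diagram is a chain of 3 nodes with single edges (A_3), so the type is A_3 (the algebra sl(4)).

A_3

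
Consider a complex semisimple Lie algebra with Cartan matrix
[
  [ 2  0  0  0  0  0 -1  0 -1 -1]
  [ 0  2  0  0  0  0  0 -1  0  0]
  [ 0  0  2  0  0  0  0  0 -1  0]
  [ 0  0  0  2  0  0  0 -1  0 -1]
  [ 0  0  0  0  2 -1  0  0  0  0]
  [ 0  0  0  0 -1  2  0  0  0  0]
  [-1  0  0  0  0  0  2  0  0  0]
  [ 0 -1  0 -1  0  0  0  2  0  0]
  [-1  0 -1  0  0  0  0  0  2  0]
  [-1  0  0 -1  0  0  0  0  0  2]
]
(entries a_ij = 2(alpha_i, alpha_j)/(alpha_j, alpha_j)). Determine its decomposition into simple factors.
The diagram associated to this matrix has two connected components: the simple roots {alpha_5, alpha_6} form a chain of 2 nodes with single edges (A_2), and {alpha_1, alpha_2, alpha_3, alpha_4, alpha_7, alpha_8, alpha_9, alpha_10} form a chain of 7 nodes with one extra node attached to the third node from one end (E_8). A semisimple Lie algebra decomposes uniquely as the direct sum of simple ideals, one per connected component of its Dynkin diagram, so g ≅ A_2 ⊕ E_8 (dimension 8 + 248 = 256).

type A_2 + type E_8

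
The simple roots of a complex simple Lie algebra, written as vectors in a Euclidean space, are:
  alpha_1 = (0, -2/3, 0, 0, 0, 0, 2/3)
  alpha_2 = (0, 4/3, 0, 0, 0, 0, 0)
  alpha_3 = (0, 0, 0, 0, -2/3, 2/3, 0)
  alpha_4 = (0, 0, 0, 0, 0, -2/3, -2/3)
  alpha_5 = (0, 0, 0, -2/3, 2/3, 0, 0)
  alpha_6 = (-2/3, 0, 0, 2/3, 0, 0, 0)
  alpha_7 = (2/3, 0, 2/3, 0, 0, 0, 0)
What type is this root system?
Compute the Cartan integers a_ij = 2(alpha_i, alpha_j)/(alpha_j, alpha_j); the resulting 7x7 Cartan matrix is
[[2, -1, 0, -1, 0, 0, 0], [-2, 2, 0, 0, 0, 0, 0], [0, 0, 2, -1, -1, 0, 0], [-1, 0, -1, 2, 0, 0, 0], [0, 0, -1, 0, 2, -1, 0], [0, 0, 0, 0, -1, 2, -1], [0, 0, 0, 0, 0, -1, 2]].
The roots have two lengths (squared-length ratio 2:1); the short ones are alpha_{1,3,4,5,6,7}. The associated Dynkin diagram is a chain of 7 nodes with a double edge at one end; the terminal node there is the unique long simple root (C_7), so the type is C_7 (the algebra sp(14)).

type C_7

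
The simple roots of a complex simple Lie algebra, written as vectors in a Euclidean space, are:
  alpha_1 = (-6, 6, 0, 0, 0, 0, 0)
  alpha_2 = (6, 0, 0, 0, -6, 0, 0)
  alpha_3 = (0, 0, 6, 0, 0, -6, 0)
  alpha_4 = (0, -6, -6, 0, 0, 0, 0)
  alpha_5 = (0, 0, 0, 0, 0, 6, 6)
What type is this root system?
type A_5

Compute the Cartan integers a_ij = 2(alpha_i, alpha_j)/(alpha_j, alpha_j); the resulting 5x5 Cartan matrix is
[[2, -1, 0, -1, 0], [-1, 2, 0, 0, 0], [0, 0, 2, -1, -1], [-1, 0, -1, 2, 0], [0, 0, -1, 0, 2]].
All simple roots have the same length, so the diagram is simply laced. The associated Dynkin diagram is a chain of 5 nodes with single edges (A_5), so the type is A_5 (the algebra sl(6)).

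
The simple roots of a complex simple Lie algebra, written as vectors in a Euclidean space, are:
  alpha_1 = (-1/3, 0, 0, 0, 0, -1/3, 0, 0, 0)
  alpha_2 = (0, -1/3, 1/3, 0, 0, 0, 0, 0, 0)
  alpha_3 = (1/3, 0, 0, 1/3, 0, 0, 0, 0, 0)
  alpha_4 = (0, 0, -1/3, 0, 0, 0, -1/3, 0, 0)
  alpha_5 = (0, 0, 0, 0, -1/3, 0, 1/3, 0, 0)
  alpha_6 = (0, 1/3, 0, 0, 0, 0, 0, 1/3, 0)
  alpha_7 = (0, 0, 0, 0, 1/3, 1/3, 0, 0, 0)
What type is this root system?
Compute the Cartan integers a_ij = 2(alpha_i, alpha_j)/(alpha_j, alpha_j); the resulting 7x7 Cartan matrix is
[[2, 0, -1, 0, 0, 0, -1], [0, 2, 0, -1, 0, -1, 0], [-1, 0, 2, 0, 0, 0, 0], [0, -1, 0, 2, -1, 0, 0], [0, 0, 0, -1, 2, 0, -1], [0, -1, 0, 0, 0, 2, 0], [-1, 0, 0, 0, -1, 0, 2]].
All simple roots have the same length, so the diagram is simply laced. The associated Dynkin diagram is a chain of 7 nodes with single edges (A_7), so the type is A_7 (the algebra sl(8)).

A7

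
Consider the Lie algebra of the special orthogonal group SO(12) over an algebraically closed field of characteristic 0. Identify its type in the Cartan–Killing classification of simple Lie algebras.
D_6 (so(12))

This is so(12) with 12 even, which has dimension 12(12-1)/2 = 66 and rank 12/2 = 6. In the classification of classical Lie algebras, the orthogonal algebra so(2n) in an even number of variables has type D_n; here n = 6, so the Dynkin diagram is a chain of 4 nodes with a fork of two nodes at one end (D_6). Hence the type is D_6.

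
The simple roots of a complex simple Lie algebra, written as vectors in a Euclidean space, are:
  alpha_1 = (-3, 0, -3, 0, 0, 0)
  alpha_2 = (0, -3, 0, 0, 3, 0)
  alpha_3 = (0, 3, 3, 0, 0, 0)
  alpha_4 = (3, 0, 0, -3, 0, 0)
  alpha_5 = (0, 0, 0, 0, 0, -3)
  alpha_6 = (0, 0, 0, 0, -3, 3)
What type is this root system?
Compute the Cartan integers a_ij = 2(alpha_i, alpha_j)/(alpha_j, alpha_j); the resulting 6x6 Cartan matrix is
[[2, 0, -1, -1, 0, 0], [0, 2, -1, 0, 0, -1], [-1, -1, 2, 0, 0, 0], [-1, 0, 0, 2, 0, 0], [0, 0, 0, 0, 2, -1], [0, -1, 0, 0, -2, 2]].
The roots have two lengths (squared-length ratio 2:1); the short ones are alpha_{5}. The associated Dynkin diagram is a chain of 6 nodes with a double edge at one end; the terminal node there is the unique short simple root (B_6), so the type is B_6 (the algebra so(13)).

B_6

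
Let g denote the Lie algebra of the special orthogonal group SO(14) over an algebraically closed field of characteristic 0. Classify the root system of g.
This is so(14) with 14 even, which has dimension 14(14-1)/2 = 91 and rank 14/2 = 7. In the classification of classical Lie algebras, the orthogonal algebra so(2n) in an even number of variables has type D_n; here n = 7, so the Dynkin diagram is a chain of 5 nodes with a fork of two nodes at one end (D_7). Hence the type is D_7.

type D_7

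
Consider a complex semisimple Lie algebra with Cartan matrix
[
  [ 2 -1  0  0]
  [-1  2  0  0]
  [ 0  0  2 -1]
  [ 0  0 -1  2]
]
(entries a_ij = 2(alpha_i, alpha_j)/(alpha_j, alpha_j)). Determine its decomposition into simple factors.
A2 + A2

The diagram associated to this matrix has two connected components: the simple roots {alpha_1, alpha_2} form a chain of 2 nodes with single edges (A_2), and {alpha_3, alpha_4} form a chain of 2 nodes with single edges (A_2). A semisimple Lie algebra decomposes uniquely as the direct sum of simple ideals, one per connected component of its Dynkin diagram, so g ≅ A_2 ⊕ A_2 (dimension 8 + 8 = 16).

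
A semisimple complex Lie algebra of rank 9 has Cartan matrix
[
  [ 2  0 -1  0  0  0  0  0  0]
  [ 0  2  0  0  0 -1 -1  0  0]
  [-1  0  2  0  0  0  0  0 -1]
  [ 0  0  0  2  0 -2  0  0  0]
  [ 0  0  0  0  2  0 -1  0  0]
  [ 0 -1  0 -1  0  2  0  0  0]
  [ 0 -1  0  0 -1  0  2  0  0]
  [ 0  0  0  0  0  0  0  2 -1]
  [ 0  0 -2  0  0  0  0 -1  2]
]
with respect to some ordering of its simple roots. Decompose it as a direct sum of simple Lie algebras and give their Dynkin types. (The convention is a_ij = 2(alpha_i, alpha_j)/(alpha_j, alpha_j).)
The diagram associated to this matrix has two connected components: the simple roots {alpha_2, alpha_4, alpha_5, alpha_6, alpha_7} form a chain of 5 nodes with a double edge at one end; the terminal node there is the unique long simple root (C_5), and {alpha_1, alpha_3, alpha_8, alpha_9} form a chain of 4 nodes with a double edge between the middle two (F_4). A semisimple Lie algebra decomposes uniquely as the direct sum of simple ideals, one per connected component of its Dynkin diagram, so g ≅ C_5 ⊕ F_4 (dimension 55 + 52 = 107).

C5 + F4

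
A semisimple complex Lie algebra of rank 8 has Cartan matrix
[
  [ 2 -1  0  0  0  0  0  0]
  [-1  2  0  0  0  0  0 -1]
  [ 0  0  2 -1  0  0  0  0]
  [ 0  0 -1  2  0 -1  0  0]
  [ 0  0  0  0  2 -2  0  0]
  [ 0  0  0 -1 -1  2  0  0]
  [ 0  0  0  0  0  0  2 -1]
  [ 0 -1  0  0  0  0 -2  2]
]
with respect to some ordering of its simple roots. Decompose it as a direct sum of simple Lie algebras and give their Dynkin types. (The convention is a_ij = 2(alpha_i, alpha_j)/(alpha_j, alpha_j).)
The diagram associated to this matrix has two connected components: the simple roots {alpha_1, alpha_2, alpha_7, alpha_8} form a chain of 4 nodes with a double edge at one end; the terminal node there is the unique short simple root (B_4), and {alpha_3, alpha_4, alpha_5, alpha_6} form a chain of 4 nodes with a double edge at one end; the terminal node there is the unique long simple root (C_4). A semisimple Lie algebra decomposes uniquely as the direct sum of simple ideals, one per connected component of its Dynkin diagram, so g ≅ B_4 ⊕ C_4 (dimension 36 + 36 = 72).

B_4 + C_4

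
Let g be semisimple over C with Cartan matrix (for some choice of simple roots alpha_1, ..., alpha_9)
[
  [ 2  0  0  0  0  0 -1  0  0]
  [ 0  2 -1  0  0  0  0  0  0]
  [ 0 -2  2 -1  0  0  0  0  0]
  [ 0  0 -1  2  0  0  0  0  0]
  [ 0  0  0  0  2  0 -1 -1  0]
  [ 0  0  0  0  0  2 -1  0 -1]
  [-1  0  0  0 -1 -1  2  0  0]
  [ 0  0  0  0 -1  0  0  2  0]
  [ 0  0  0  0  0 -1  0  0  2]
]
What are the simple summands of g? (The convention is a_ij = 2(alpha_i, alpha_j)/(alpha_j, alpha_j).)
The diagram associated to this matrix has two connected components: the simple roots {alpha_2, alpha_3, alpha_4} form a chain of 3 nodes with a double edge at one end; the terminal node there is the unique short simple root (B_3), and {alpha_1, alpha_5, alpha_6, alpha_7, alpha_8, alpha_9} form a chain of 5 nodes with one extra node attached to the third node from one end (E_6). A semisimple Lie algebra decomposes uniquely as the direct sum of simple ideals, one per connected component of its Dynkin diagram, so g ≅ B_3 ⊕ E_6 (dimension 21 + 78 = 99).

B3 ⊕ E6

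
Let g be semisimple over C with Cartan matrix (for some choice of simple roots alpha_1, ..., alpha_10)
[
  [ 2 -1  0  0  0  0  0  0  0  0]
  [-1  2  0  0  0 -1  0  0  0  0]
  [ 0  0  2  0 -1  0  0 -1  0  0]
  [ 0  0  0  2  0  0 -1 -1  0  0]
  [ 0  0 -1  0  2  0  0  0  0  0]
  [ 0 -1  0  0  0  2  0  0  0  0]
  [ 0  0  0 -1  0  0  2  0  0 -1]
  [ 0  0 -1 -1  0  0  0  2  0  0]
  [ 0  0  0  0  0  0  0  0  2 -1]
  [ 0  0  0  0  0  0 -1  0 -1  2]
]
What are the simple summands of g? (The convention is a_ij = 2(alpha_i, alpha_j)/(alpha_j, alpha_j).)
The diagram associated to this matrix has two connected components: the simple roots {alpha_1, alpha_2, alpha_6} form a chain of 3 nodes with single edges (A_3), and {alpha_3, alpha_4, alpha_5, alpha_7, alpha_8, alpha_9, alpha_10} form a chain of 7 nodes with single edges (A_7). A semisimple Lie algebra decomposes uniquely as the direct sum of simple ideals, one per connected component of its Dynkin diagram, so g ≅ A_3 ⊕ A_7 (dimension 15 + 63 = 78).

type A_3 + type A_7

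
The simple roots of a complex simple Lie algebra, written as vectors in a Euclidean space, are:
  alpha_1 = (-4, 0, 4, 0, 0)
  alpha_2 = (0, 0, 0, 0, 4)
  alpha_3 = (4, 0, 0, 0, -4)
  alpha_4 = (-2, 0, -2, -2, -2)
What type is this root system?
F_4

Compute the Cartan integers a_ij = 2(alpha_i, alpha_j)/(alpha_j, alpha_j); the resulting 4x4 Cartan matrix is
[[2, 0, -1, 0], [0, 2, -1, -1], [-1, -2, 2, 0], [0, -1, 0, 2]].
The roots have two lengths (squared-length ratio 2:1); the short ones are alpha_{2,4}. The associated Dynkin diagram is a chain of 4 nodes with a double edge between the middle two (F_4), so the type is F_4.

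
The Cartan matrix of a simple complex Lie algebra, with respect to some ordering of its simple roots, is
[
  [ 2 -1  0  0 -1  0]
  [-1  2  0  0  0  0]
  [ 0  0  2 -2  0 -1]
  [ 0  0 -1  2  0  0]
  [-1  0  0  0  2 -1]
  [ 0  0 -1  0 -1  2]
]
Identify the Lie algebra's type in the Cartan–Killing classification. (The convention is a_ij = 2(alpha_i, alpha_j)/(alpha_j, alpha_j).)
The matrix has rank 6 with 2's on the diagonal. Reading the off-diagonal entries as Dynkin edges (a single edge where a_ij = a_ji = -1; a double or triple edge where a_ij * a_ji = 2 or 3), the diagram is a chain of 6 nodes with a double edge at one end; the terminal node there is the unique short simple root (B_6). One simple-root ordering that puts it in standard form is (alpha_2, alpha_1, alpha_5, alpha_6, alpha_3, alpha_4). So the algebra is type B_6, i.e. so(13).

B6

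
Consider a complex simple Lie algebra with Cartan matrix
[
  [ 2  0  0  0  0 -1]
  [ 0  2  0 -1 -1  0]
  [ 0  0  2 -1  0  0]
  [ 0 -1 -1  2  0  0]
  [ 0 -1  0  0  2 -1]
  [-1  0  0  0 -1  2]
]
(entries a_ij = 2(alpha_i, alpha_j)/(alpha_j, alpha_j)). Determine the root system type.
The matrix has rank 6 with 2's on the diagonal. Reading the off-diagonal entries as Dynkin edges (a single edge where a_ij = a_ji = -1; a double or triple edge where a_ij * a_ji = 2 or 3), the diagram is a chain of 6 nodes with single edges (A_6). One simple-root ordering that puts it in standard form is (alpha_3, alpha_4, alpha_2, alpha_5, alpha_6, alpha_1). So the algebra is type A_6, i.e. sl(7).

type A_6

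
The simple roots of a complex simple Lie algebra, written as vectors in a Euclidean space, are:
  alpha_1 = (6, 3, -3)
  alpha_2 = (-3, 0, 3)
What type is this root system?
Compute the Cartan integers a_ij = 2(alpha_i, alpha_j)/(alpha_j, alpha_j); the resulting 2x2 Cartan matrix is
[[2, -3], [-1, 2]].
The roots have two lengths (squared-length ratio 3:1); the short ones are alpha_{2}. The associated Dynkin diagram is two nodes joined by a triple edge (G_2), so the type is G_2.

G_2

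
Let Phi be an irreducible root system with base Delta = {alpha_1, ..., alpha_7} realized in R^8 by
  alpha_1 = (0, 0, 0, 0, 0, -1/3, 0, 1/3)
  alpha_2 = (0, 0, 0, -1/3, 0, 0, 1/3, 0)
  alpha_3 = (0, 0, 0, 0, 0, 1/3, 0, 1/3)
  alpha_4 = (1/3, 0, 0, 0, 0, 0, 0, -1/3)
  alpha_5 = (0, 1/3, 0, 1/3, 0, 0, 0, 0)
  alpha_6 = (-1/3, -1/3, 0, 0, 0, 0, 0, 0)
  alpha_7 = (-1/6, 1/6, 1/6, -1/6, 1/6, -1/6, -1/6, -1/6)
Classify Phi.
type E_7

Compute the Cartan integers a_ij = 2(alpha_i, alpha_j)/(alpha_j, alpha_j); the resulting 7x7 Cartan matrix is
[[2, 0, 0, -1, 0, 0, 0], [0, 2, 0, 0, -1, 0, 0], [0, 0, 2, -1, 0, 0, -1], [-1, 0, -1, 2, 0, -1, 0], [0, -1, 0, 0, 2, -1, 0], [0, 0, 0, -1, -1, 2, 0], [0, 0, -1, 0, 0, 0, 2]].
All simple roots have the same length, so the diagram is simply laced. The associated Dynkin diagram is a chain of 6 nodes with one extra node attached to the third node from one end (E_7), so the type is E_7.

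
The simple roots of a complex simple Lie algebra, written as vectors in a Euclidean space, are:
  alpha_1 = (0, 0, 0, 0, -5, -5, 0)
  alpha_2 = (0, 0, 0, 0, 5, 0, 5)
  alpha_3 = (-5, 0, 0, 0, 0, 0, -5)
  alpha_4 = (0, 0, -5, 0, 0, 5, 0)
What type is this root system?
Compute the Cartan integers a_ij = 2(alpha_i, alpha_j)/(alpha_j, alpha_j); the resulting 4x4 Cartan matrix is
[[2, -1, 0, -1], [-1, 2, -1, 0], [0, -1, 2, 0], [-1, 0, 0, 2]].
All simple roots have the same length, so the diagram is simply laced. The associated Dynkin diagram is a chain of 4 nodes with single edges (A_4), so the type is A_4 (the algebra sl(5)).

A_4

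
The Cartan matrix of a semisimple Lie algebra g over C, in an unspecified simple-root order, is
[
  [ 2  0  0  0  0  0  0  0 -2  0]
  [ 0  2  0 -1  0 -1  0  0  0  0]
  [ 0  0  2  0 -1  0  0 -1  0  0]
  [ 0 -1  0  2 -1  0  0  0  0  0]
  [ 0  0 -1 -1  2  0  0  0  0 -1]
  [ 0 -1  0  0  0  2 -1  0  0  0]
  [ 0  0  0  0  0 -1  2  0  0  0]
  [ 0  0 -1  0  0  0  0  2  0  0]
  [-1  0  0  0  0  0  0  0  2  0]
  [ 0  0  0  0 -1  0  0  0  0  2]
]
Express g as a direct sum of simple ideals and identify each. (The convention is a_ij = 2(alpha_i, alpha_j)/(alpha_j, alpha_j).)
The diagram associated to this matrix has two connected components: the simple roots {alpha_1, alpha_9} form a chain of 2 nodes with a double edge at one end; the terminal node there is the unique short simple root (B_2), and {alpha_2, alpha_3, alpha_4, alpha_5, alpha_6, alpha_7, alpha_8, alpha_10} form a chain of 7 nodes with one extra node attached to the third node from one end (E_8). A semisimple Lie algebra decomposes uniquely as the direct sum of simple ideals, one per connected component of its Dynkin diagram, so g ≅ B_2 ⊕ E_8 (dimension 10 + 248 = 258).

B2 + E8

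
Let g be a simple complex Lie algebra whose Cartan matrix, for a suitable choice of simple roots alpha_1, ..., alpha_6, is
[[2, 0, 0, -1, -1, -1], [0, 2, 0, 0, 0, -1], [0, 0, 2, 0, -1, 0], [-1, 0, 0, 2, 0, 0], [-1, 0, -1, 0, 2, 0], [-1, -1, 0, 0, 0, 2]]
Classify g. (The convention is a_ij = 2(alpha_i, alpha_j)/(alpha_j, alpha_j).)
E6

The matrix has rank 6 with 2's on the diagonal. Reading the off-diagonal entries as Dynkin edges (a single edge where a_ij = a_ji = -1; a double or triple edge where a_ij * a_ji = 2 or 3), the diagram is a chain of 5 nodes with one extra node attached to the third node from one end (E_6). One simple-root ordering that puts it in standard form is (alpha_3, alpha_4, alpha_5, alpha_1, alpha_6, alpha_2). So the algebra is type E_6.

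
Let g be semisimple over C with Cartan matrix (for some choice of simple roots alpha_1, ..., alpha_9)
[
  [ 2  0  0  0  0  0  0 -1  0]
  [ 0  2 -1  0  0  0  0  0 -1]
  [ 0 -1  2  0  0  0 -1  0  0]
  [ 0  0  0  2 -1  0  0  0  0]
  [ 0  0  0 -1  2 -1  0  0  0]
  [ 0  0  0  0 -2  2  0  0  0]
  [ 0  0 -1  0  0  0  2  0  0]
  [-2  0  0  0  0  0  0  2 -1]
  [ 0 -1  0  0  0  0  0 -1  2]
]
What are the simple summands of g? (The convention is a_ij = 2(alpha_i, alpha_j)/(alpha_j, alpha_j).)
B_6 (so(13)) + C_3 (sp(6))

The diagram associated to this matrix has two connected components: the simple roots {alpha_1, alpha_2, alpha_3, alpha_7, alpha_8, alpha_9} form a chain of 6 nodes with a double edge at one end; the terminal node there is the unique short simple root (B_6), and {alpha_4, alpha_5, alpha_6} form a chain of 3 nodes with a double edge at one end; the terminal node there is the unique long simple root (C_3). A semisimple Lie algebra decomposes uniquely as the direct sum of simple ideals, one per connected component of its Dynkin diagram, so g ≅ B_6 ⊕ C_3 (dimension 78 + 21 = 99).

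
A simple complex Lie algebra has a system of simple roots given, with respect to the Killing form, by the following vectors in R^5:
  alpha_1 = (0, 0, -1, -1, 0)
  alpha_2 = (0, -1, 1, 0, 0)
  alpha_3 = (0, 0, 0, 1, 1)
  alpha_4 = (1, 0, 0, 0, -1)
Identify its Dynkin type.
A_4 (sl(5))

Compute the Cartan integers a_ij = 2(alpha_i, alpha_j)/(alpha_j, alpha_j); the resulting 4x4 Cartan matrix is
[[2, -1, -1, 0], [-1, 2, 0, 0], [-1, 0, 2, -1], [0, 0, -1, 2]].
All simple roots have the same length, so the diagram is simply laced. The associated Dynkin diagram is a chain of 4 nodes with single edges (A_4), so the type is A_4 (the algebra sl(5)).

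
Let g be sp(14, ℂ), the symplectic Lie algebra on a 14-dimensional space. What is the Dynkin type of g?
This is sp(14), which has dimension 14(14+1)/2 = 105 and rank 14/2 = 7. In the classification of classical Lie algebras, the symplectic algebra sp(2n) has type C_n; here n = 7, so the Dynkin diagram is a chain of 7 nodes with a double edge at one end; the terminal node there is the unique long simple root (C_7). Hence the type is C_7.

C7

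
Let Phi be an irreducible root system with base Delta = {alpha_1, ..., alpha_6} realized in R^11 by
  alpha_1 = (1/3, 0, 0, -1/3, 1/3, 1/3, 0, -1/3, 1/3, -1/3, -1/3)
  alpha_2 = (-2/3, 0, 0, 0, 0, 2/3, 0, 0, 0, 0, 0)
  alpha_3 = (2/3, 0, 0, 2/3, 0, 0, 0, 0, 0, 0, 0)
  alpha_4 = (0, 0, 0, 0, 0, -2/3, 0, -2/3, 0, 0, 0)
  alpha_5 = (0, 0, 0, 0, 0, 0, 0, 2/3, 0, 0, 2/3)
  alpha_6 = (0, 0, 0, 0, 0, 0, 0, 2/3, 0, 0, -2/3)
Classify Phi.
Compute the Cartan integers a_ij = 2(alpha_i, alpha_j)/(alpha_j, alpha_j); the resulting 6x6 Cartan matrix is
[[2, 0, 0, 0, -1, 0], [0, 2, -1, -1, 0, 0], [0, -1, 2, 0, 0, 0], [0, -1, 0, 2, -1, -1], [-1, 0, 0, -1, 2, 0], [0, 0, 0, -1, 0, 2]].
All simple roots have the same length, so the diagram is simply laced. The associated Dynkin diagram is a chain of 5 nodes with one extra node attached to the third node from one end (E_6), so the type is E_6.

E_6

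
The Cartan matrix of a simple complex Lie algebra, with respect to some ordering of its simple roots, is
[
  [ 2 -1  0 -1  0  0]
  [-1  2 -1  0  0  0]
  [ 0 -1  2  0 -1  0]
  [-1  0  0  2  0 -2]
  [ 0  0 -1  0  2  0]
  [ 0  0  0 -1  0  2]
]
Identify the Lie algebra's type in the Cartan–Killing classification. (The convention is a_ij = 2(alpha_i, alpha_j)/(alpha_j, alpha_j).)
B_6

The matrix has rank 6 with 2's on the diagonal. Reading the off-diagonal entries as Dynkin edges (a single edge where a_ij = a_ji = -1; a double or triple edge where a_ij * a_ji = 2 or 3), the diagram is a chain of 6 nodes with a double edge at one end; the terminal node there is the unique short simple root (B_6). One simple-root ordering that puts it in standard form is (alpha_5, alpha_3, alpha_2, alpha_1, alpha_4, alpha_6). So the algebra is type B_6, i.e. so(13).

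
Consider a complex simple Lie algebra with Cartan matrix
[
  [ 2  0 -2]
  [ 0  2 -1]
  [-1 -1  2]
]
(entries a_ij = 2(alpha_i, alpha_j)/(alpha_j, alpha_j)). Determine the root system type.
The matrix has rank 3 with 2's on the diagonal. Reading the off-diagonal entries as Dynkin edges (a single edge where a_ij = a_ji = -1; a double or triple edge where a_ij * a_ji = 2 or 3), the diagram is a chain of 3 nodes with a double edge at one end; the terminal node there is the unique long simple root (C_3). One simple-root ordering that puts it in standard form is (alpha_2, alpha_3, alpha_1). So the algebra is type C_3, i.e. sp(6).

C3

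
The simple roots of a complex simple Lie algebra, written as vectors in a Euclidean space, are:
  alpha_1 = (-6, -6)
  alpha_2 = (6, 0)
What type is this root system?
B_2

Compute the Cartan integers a_ij = 2(alpha_i, alpha_j)/(alpha_j, alpha_j); the resulting 2x2 Cartan matrix is
[[2, -2], [-1, 2]].
The roots have two lengths (squared-length ratio 2:1); the short ones are alpha_{2}. The associated Dynkin diagram is a chain of 2 nodes with a double edge at one end; the terminal node there is the unique short simple root (B_2), so the type is B_2 (the algebra so(5)).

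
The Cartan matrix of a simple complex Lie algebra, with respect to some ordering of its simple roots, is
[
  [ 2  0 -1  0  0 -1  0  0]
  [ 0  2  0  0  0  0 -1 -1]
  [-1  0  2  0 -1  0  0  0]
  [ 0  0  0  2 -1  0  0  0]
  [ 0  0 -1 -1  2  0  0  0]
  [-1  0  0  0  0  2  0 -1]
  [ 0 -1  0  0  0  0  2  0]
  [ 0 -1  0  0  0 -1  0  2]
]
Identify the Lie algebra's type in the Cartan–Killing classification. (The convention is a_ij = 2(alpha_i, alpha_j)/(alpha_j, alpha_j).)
A_8

The matrix has rank 8 with 2's on the diagonal. Reading the off-diagonal entries as Dynkin edges (a single edge where a_ij = a_ji = -1; a double or triple edge where a_ij * a_ji = 2 or 3), the diagram is a chain of 8 nodes with single edges (A_8). One simple-root ordering that puts it in standard form is (alpha_7, alpha_2, alpha_8, alpha_6, alpha_1, alpha_3, alpha_5, alpha_4). So the algebra is type A_8, i.e. sl(9).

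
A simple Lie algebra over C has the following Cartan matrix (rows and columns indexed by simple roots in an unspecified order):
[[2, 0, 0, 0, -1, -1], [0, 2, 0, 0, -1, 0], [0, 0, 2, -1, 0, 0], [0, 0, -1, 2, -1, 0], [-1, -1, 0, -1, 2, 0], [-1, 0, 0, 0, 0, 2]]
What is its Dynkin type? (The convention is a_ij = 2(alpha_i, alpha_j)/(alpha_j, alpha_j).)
type E_6

The matrix has rank 6 with 2's on the diagonal. Reading the off-diagonal entries as Dynkin edges (a single edge where a_ij = a_ji = -1; a double or triple edge where a_ij * a_ji = 2 or 3), the diagram is a chain of 5 nodes with one extra node attached to the third node from one end (E_6). One simple-root ordering that puts it in standard form is (alpha_3, alpha_2, alpha_4, alpha_5, alpha_1, alpha_6). So the algebra is type E_6.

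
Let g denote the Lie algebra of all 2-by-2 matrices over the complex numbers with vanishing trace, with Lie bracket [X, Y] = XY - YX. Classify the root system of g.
A_1 (sl(2))

This is sl(2), which has dimension 2^2 - 1 = 3 and rank 2 - 1 = 1 (a Cartan subalgebra is the diagonal traceless matrices). In the classification of classical Lie algebras, the special linear algebra sl(n+1) has type A_n; here n = 1, so the Dynkin diagram is a chain of 1 nodes with single edges (A_1). Hence the type is A_1.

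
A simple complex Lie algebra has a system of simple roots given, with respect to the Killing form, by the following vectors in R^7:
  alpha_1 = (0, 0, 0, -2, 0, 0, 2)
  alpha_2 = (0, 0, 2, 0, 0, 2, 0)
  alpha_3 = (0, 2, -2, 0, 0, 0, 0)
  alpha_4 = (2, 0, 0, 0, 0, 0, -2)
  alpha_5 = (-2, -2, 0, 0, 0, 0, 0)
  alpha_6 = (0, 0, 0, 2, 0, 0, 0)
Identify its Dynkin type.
B_6 (so(13))

Compute the Cartan integers a_ij = 2(alpha_i, alpha_j)/(alpha_j, alpha_j); the resulting 6x6 Cartan matrix is
[[2, 0, 0, -1, 0, -2], [0, 2, -1, 0, 0, 0], [0, -1, 2, 0, -1, 0], [-1, 0, 0, 2, -1, 0], [0, 0, -1, -1, 2, 0], [-1, 0, 0, 0, 0, 2]].
The roots have two lengths (squared-length ratio 2:1); the short ones are alpha_{6}. The associated Dynkin diagram is a chain of 6 nodes with a double edge at one end; the terminal node there is the unique short simple root (B_6), so the type is B_6 (the algebra so(13)).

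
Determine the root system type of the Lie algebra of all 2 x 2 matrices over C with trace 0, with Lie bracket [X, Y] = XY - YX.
This is sl(2), which has dimension 2^2 - 1 = 3 and rank 2 - 1 = 1 (a Cartan subalgebra is the diagonal traceless matrices). In the classification of classical Lie algebras, the special linear algebra sl(n+1) has type A_n; here n = 1, so the Dynkin diagram is a chain of 1 nodes with single edges (A_1). Hence the type is A_1.

A_1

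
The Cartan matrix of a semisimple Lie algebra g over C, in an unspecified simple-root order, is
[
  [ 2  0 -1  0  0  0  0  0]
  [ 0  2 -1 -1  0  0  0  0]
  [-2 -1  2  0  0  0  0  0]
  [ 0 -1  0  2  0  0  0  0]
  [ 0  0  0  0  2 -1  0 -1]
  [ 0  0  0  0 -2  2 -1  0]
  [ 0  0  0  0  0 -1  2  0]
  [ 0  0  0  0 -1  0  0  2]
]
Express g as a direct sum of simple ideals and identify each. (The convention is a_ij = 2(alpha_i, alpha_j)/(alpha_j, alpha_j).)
The diagram associated to this matrix has two connected components: the simple roots {alpha_1, alpha_2, alpha_3, alpha_4} form a chain of 4 nodes with a double edge at one end; the terminal node there is the unique short simple root (B_4), and {alpha_5, alpha_6, alpha_7, alpha_8} form a chain of 4 nodes with a double edge between the middle two (F_4). A semisimple Lie algebra decomposes uniquely as the direct sum of simple ideals, one per connected component of its Dynkin diagram, so g ≅ B_4 ⊕ F_4 (dimension 36 + 52 = 88).

B_4 ⊕ F_4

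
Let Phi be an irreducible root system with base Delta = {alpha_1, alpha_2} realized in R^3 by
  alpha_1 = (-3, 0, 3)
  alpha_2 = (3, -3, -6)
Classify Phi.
Compute the Cartan integers a_ij = 2(alpha_i, alpha_j)/(alpha_j, alpha_j); the resulting 2x2 Cartan matrix is
[[2, -1], [-3, 2]].
The roots have two lengths (squared-length ratio 3:1); the short ones are alpha_{1}. The associated Dynkin diagram is two nodes joined by a triple edge (G_2), so the type is G_2.

G_2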